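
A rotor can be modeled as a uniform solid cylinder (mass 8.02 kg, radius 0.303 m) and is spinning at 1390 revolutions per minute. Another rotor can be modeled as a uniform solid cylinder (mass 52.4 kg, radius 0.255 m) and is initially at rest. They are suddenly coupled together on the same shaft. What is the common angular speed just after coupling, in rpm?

|ω_f| ≈ 247 rpm

No external torque acts about the common axis, so total angular momentum is conserved.
Moments of inertia: I_A = ½(8.02)(0.303)² = 0.3682 kg·m²; I_B = ½(52.4)(0.255)² = 1.704 kg·m².
Taking A's sense as positive: L = (0.3682)(1390) = 511.7 kg·m²·rpm.
Combined I = 0.3682 + 1.704 = 2.072 kg·m².
ω_f = L / I = 511.7 / 2.072 = 247.0 rpm.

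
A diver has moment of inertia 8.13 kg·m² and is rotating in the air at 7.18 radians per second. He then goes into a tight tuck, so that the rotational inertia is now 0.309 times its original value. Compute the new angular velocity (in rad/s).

With no external torque about the axis, L is conserved: I₁ω₁ = I₂ω₂.
I₂ = 0.309 × 8.13 = 2.512 kg·m².
ω₂ = I₁ω₁ / I₂ = (8.130)(7.18 rad/s) / (2.512) = 23.24 rad/s.

ω₂ ≈ 23.2 rad/s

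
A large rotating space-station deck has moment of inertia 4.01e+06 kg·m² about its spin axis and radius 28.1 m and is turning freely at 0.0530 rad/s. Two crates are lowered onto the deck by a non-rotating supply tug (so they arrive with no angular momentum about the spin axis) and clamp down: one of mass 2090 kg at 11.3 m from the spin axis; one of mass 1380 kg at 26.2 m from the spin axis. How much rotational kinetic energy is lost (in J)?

energy lost ≈ 1310 J

The added mass arrives with no angular momentum about the spin axis, and any external torque about the spin axis is negligible, so the system's angular momentum is conserved.
Added inertia Σmr² = (2090)(11.3)² + (1380)(26.2)² = 1.214e+06 kg·m²; I_f = 4.010e+06 + 1.214e+06 = 5.224e+06 kg·m².
ω_f = I_p ω_i / I_f = (4.010e+06)(0.0530) / 5.224e+06 = 0.04068 rad/s.
KE_i = ½(4.010e+06)(0.05300 rad/s)² = 5632 J; KE_f = ½(5.224e+06)(0.04068)² = 4323 J.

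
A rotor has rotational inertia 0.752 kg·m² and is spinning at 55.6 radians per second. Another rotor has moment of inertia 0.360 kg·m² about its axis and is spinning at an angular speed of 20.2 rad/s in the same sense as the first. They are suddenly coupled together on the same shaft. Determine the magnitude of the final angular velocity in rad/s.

|ω_f| ≈ 44.1 rad/s

The coupling torques are internal; angular momentum about the shared axis is conserved.
Taking A's sense as positive: L = (0.7520)(55.6) + (0.3600)(20.2) = 49.08 kg·m²·rad/s.
Combined I = 0.7520 + 0.3600 = 1.112 kg·m².
ω_f = L / I = 49.08 / 1.112 = 44.14 rad/s.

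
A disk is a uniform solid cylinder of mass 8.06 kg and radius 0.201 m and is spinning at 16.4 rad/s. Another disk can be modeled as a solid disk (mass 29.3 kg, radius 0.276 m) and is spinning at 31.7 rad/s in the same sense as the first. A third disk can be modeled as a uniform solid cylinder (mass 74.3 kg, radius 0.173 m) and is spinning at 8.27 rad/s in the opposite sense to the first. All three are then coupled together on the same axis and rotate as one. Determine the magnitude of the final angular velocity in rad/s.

|ω_f| ≈ 12.1 rad/s

The coupling torques are internal; angular momentum about the shared axis is conserved.
Moments of inertia: I_A = ½(8.06)(0.201)² = 0.1628 kg·m²; I_B = ½(29.3)(0.276)² = 1.116 kg·m²; I_C = ½(74.3)(0.173)² = 1.112 kg·m².
Taking A's sense as positive: L = (0.1628)(16.4) + (1.116)(31.7) − (1.112)(8.27) = 28.85 kg·m²·rad/s.
Combined I = 0.1628 + 1.116 + 1.112 = 2.391 kg·m².
ω_f = L / I = 28.85 / 2.391 = 12.07 rad/s.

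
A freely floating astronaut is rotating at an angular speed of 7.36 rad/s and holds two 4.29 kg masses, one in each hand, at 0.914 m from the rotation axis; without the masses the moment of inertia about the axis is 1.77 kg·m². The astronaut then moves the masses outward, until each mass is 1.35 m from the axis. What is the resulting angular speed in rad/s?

With no external torque about the axis, L is conserved: I₁ω₁ = I₂ω₂.
I₁ = 1.77 + 2(4.29)(0.914)² = 8.938 kg·m²; I₂ = 1.77 + 2(4.29)(1.35)² = 17.41 kg·m².
ω₂ = I₁ω₁ / I₂ = (8.938)(7.36 rad/s) / (17.41) = 3.779 rad/s.

ω₂ ≈ 3.78 rad/s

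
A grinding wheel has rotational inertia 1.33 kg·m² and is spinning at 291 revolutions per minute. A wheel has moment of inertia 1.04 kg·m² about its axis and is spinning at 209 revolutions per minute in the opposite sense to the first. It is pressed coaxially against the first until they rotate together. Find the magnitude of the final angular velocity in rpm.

No external torque acts about the common axis, so total angular momentum is conserved.
Taking A's sense as positive: L = (1.330)(291) − (1.040)(209) = 169.7 kg·m²·rpm.
Combined I = 1.330 + 1.040 = 2.370 kg·m².
ω_f = L / I = 169.7 / 2.370 = 71.59 rpm.

|ω_f| ≈ 71.6 rpm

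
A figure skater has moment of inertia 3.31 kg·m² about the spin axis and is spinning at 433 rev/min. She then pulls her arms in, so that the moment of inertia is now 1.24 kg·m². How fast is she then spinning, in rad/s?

ω₂ ≈ 121 rad/s

No external torque acts about the spin axis, so angular momentum is conserved.
ω₂ = I₁ω₁ / I₂ = (3.310)(433 rpm) / (1.240) = 1156 rpm = 121.0 rad/s.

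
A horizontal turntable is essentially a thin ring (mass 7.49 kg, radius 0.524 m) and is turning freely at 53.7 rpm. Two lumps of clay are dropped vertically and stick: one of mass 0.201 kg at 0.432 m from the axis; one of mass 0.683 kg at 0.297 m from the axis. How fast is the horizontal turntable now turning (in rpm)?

The added mass arrives with no angular momentum about the axis, and any external torque about the axis is negligible, so the system's angular momentum is conserved.
I_p = (7.49)(0.524)² = 2.057 kg·m².
Added inertia Σmr² = (0.201)(0.432)² + (0.683)(0.297)² = 0.09776 kg·m²; I_f = 2.057 + 0.09776 = 2.154 kg·m².
ω_f = I_p ω_i / I_f = (2.057)(53.7) / 2.154 = 51.26 rpm.

ω_f ≈ 51.3 rpm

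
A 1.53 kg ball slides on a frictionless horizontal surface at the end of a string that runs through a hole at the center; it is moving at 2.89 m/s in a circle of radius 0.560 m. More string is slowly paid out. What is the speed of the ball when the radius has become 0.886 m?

v₂ ≈ 1.83 m/s

The only horizontal force on the mass is along the cord (radial), so it exerts no torque about the hole and angular momentum m v r is conserved.
v₂ = v₁ r₁ / r₂ = (2.89)(0.560) / (0.886) = 1.827 m/s.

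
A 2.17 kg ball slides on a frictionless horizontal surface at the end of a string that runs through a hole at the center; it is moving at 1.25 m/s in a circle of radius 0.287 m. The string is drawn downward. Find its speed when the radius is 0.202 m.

The only horizontal force on the mass is along the cord (radial), so it exerts no torque about the hole and angular momentum m v r is conserved.
v₂ = v₁ r₁ / r₂ = (1.25)(0.287) / (0.202) = 1.776 m/s.

v₂ ≈ 1.78 m/s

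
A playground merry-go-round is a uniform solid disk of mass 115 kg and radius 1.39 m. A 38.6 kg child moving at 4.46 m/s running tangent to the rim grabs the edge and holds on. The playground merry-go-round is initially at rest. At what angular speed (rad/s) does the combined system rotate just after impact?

|ω_f| ≈ 1.29 rad/s

The axle reaction passes through the axle and exerts no torque about it; angular momentum about the axle is conserved through the impact.
I_p = ½(115)(1.39)² = 111.1 kg·m². Taking the sense of the child's angular momentum as positive, L_{child} = m v R = (38.6)(4.46)(1.39) = 239.3 kg·m²/s.
L_i = 0 + 239.3 = 239.3 kg·m²/s.
After sticking, I_f = I_p + m R² = 111.1 + (38.6)(1.39)² = 185.7 kg·m².
ω_f = L_i / I_f = 239.3 / 185.7 = 1.289 rad/s.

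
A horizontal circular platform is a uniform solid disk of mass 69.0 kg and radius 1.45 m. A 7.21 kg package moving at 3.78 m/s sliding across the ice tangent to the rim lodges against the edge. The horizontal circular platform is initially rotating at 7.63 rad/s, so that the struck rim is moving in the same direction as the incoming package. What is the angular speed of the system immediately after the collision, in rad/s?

The axle reaction passes through the central axle and exerts no torque about it; angular momentum about the central axle is conserved through the impact.
I_p = ½(69.0)(1.45)² = 72.54 kg·m². Taking the sense of the package's angular momentum as positive, L_{package} = m v R = (7.21)(3.78)(1.45) = 39.52 kg·m²/s.
L_i = +I_p ω_p + m v R = +(72.54)(7.63) + 39.52 = 593.0 kg·m²/s.
After sticking, I_f = I_p + m R² = 72.54 + (7.21)(1.45)² = 87.70 kg·m².
ω_f = L_i / I_f = 593.0 / 87.70 = 6.762 rad/s.

|ω_f| ≈ 6.76 rad/s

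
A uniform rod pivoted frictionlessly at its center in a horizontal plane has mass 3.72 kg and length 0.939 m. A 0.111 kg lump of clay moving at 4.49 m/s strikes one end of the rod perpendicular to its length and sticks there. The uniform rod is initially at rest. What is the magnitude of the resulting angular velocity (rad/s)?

|ω_f| ≈ 0.786 rad/s

The axle reaction passes through the pivot and exerts no torque about it; angular momentum about the pivot is conserved through the impact.
I_p = (1/12)(3.72)(0.939)² = 0.2733 kg·m². Taking the sense of the lump of clay's angular momentum as positive, L_{lump} = m v R = (0.111)(4.49)(0.939/2) = 0.2340 kg·m²/s.
L_i = 0 + 0.2340 = 0.2340 kg·m²/s.
After sticking, I_f = I_p + m R² = 0.2733 + (0.111)(0.939/2)² = 0.2978 kg·m².
ω_f = L_i / I_f = 0.2340 / 0.2978 = 0.7857 rad/s.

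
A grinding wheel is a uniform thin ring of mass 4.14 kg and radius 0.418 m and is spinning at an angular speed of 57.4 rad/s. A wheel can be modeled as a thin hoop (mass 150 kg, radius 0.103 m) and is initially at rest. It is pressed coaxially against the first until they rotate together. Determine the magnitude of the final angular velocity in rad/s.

|ω_f| ≈ 17.9 rad/s

The coupling torques are internal; angular momentum about the shared axis is conserved.
Moments of inertia: I_A = (4.14)(0.418)² = 0.7234 kg·m²; I_B = (150)(0.103)² = 1.591 kg·m².
Taking A's sense as positive: L = (0.7234)(57.4) = 41.52 kg·m²·rad/s.
Combined I = 0.7234 + 1.591 = 2.315 kg·m².
ω_f = L / I = 41.52 / 2.315 = 17.94 rad/s.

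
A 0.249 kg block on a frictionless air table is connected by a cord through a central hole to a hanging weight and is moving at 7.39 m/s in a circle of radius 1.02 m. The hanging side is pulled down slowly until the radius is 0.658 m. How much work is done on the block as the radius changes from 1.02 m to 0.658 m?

Central (radial) force ⇒ zero torque about the center ⇒ m v r is constant.
v₂ = v₁ r₁ / r₂ = (7.39)(1.02) / (0.658) = 11.46 m/s.
W = ΔKE = ½m(v₂² − v₁²) = 9.539 J.

W ≈ 9.54 J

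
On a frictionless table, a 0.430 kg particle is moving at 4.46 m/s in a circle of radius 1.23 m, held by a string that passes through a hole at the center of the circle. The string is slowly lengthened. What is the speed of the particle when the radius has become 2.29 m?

v₂ ≈ 2.40 m/s

The only horizontal force on the mass is along the cord (radial), so it exerts no torque about the hole and angular momentum m v r is conserved.
v₂ = v₁ r₁ / r₂ = (4.46)(1.23) / (2.29) = 2.396 m/s.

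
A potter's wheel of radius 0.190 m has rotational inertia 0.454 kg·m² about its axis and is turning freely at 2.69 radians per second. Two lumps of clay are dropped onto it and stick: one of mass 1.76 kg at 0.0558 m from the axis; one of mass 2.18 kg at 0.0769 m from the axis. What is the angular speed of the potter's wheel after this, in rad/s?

ω_f ≈ 2.59 rad/s

The added mass arrives with no angular momentum about the axis, and any external torque about the axis is negligible, so the system's angular momentum is conserved.
Added inertia Σmr² = (1.76)(0.0558)² + (2.18)(0.0769)² = 0.01837 kg·m²; I_f = 0.4540 + 0.01837 = 0.4724 kg·m².
ω_f = I_p ω_i / I_f = (0.4540)(2.69) / 0.4724 = 2.585 rad/s.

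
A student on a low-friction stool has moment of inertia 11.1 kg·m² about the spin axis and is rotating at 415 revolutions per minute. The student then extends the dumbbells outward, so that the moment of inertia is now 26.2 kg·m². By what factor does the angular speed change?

ω₂/ω₁ ≈ 0.424

No external torque acts about the spin axis, so angular momentum is conserved.
ω₂/ω₁ = I₁/I₂ = 11.10 / 26.20 = 0.4237.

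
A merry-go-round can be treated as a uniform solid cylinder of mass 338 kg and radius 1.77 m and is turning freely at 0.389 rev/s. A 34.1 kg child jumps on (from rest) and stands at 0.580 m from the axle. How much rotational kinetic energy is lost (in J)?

energy lost ≈ 33.5 J

The added mass arrives with no angular momentum about the axle, and any external torque about the axle is negligible, so the system's angular momentum is conserved.
I_p = ½(338)(1.77)² = 529.5 kg·m².
Added inertia Σmr² = (34.1)(0.580)² = 11.47 kg·m²; I_f = 529.5 + 11.47 = 540.9 kg·m².
ω_f = I_p ω_i / I_f = (529.5)(0.389) / 540.9 = 0.3808 rev/s.
KE_i = ½(529.5)(2.444 rad/s)² = 1581 J; KE_f = ½(540.9)(2.392)² = 1548 J.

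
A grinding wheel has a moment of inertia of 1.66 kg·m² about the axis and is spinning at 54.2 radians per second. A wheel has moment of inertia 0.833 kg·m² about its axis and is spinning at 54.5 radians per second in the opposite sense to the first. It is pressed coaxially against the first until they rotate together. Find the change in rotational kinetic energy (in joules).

ΔKE ≈ -3280 J

The coupling torques are internal; angular momentum about the shared axis is conserved.
Taking A's sense as positive: L = (1.660)(54.2) − (0.8330)(54.5) = 44.57 kg·m²·rad/s.
Combined I = 1.660 + 0.8330 = 2.493 kg·m².
ω_f = L / I = 44.57 / 2.493 = 17.88 rad/s.
KE_i = ½ΣIω² = 3675 J; KE_f = ½(2.493)(17.88)² = 398.5 J.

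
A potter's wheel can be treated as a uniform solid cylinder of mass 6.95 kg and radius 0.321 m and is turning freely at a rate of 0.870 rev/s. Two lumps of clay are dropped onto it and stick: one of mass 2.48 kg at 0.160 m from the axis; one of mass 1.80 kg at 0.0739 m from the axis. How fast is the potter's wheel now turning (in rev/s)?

The added mass arrives with no angular momentum about the axis, and any external torque about the axis is negligible, so the system's angular momentum is conserved.
I_p = ½(6.95)(0.321)² = 0.3581 kg·m².
Added inertia Σmr² = (2.48)(0.160)² + (1.80)(0.0739)² = 0.07332 kg·m²; I_f = 0.3581 + 0.07332 = 0.4314 kg·m².
ω_f = I_p ω_i / I_f = (0.3581)(0.870) / 0.4314 = 0.7221 rev/s.

ω_f ≈ 0.722 rev/s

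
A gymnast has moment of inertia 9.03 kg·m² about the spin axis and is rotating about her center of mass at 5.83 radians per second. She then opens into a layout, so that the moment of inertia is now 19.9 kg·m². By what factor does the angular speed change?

With no external torque about the axis, L is conserved: I₁ω₁ = I₂ω₂.
ω₂/ω₁ = I₁/I₂ = 9.030 / 19.90 = 0.4538.

ω₂/ω₁ ≈ 0.454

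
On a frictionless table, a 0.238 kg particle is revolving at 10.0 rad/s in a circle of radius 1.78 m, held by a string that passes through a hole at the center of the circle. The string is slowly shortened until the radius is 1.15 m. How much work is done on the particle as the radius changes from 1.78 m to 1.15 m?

W ≈ 52.6 J

The constraining force is radial, so m r² ω about the center is conserved.
ω₂ = ω₁ (r₁/r₂)² = (10.0)(1.78/1.15)² = 23.96 rad/s.
W = ΔKE = ½m(v₂² − v₁²) = 52.63 J.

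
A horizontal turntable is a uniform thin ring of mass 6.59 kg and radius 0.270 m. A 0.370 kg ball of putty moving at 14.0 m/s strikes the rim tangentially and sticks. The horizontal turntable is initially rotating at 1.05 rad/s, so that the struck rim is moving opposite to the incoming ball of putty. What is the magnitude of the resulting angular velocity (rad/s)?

The axle reaction passes through the axle and exerts no torque about it; angular momentum about the axle is conserved through the impact.
I_p = (6.59)(0.270)² = 0.4804 kg·m². Taking the sense of the ball of putty's angular momentum as positive, L_{ball} = m v R = (0.370)(14.0)(0.270) = 1.399 kg·m²/s.
L_i = −I_p ω_p + m v R = −(0.4804)(1.05) + 1.399 = 0.8942 kg·m²/s.
After sticking, I_f = I_p + m R² = 0.4804 + (0.370)(0.270)² = 0.5074 kg·m².
ω_f = L_i / I_f = 0.8942 / 0.5074 = 1.762 rad/s.

|ω_f| ≈ 1.76 rad/s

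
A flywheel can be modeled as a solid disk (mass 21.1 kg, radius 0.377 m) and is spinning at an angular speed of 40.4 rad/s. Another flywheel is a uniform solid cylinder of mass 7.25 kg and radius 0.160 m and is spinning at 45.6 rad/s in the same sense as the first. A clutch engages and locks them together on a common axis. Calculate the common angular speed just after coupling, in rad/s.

|ω_f| ≈ 40.7 rad/s

No external torque acts about the common axis, so total angular momentum is conserved.
Moments of inertia: I_A = ½(21.1)(0.377)² = 1.499 kg·m²; I_B = ½(7.25)(0.160)² = 0.09280 kg·m².
Taking A's sense as positive: L = (1.499)(40.4) + (0.09280)(45.6) = 64.81 kg·m²·rad/s.
Combined I = 1.499 + 0.09280 = 1.592 kg·m².
ω_f = L / I = 64.81 / 1.592 = 40.70 rad/s.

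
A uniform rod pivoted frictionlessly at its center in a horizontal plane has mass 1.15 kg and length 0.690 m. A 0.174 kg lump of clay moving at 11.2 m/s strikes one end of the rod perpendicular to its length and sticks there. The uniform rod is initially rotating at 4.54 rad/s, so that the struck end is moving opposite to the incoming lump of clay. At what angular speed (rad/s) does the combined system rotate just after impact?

About the pivot the impulsive forces during the collision are internal, so angular momentum about that axis is conserved.
I_p = (1/12)(1.15)(0.690)² = 0.04563 kg·m². Taking the sense of the lump of clay's angular momentum as positive, L_{lump} = m v R = (0.174)(11.2)(0.690/2) = 0.6723 kg·m²/s.
L_i = −I_p ω_p + m v R = −(0.04563)(4.54) + 0.6723 = 0.4652 kg·m²/s.
After sticking, I_f = I_p + m R² = 0.04563 + (0.174)(0.690/2)² = 0.06634 kg·m².
ω_f = L_i / I_f = 0.4652 / 0.06634 = 7.013 rad/s.

|ω_f| ≈ 7.01 rad/s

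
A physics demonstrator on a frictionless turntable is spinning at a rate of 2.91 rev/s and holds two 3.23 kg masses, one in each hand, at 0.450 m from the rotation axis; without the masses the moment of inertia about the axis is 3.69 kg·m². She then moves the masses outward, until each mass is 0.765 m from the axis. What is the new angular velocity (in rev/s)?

Angular momentum about the spin axis is conserved since the torque about it is zero.
I₁ = 3.69 + 2(3.23)(0.450)² = 4.998 kg·m²; I₂ = 3.69 + 2(3.23)(0.765)² = 7.471 kg·m².
ω₂ = I₁ω₁ / I₂ = (4.998)(2.91 rev/s) / (7.471) = 1.947 rev/s.

ω₂ ≈ 1.95 rev/s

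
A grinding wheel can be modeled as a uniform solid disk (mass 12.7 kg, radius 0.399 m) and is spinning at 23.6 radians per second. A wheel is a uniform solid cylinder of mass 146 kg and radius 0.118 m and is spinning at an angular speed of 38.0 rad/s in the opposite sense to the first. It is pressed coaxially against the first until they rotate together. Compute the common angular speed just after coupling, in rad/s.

The coupling torques are internal; angular momentum about the shared axis is conserved.
Moments of inertia: I_A = ½(12.7)(0.399)² = 1.011 kg·m²; I_B = ½(146)(0.118)² = 1.016 kg·m².
Taking A's sense as positive: L = (1.011)(23.6) − (1.016)(38.0) = -14.77 kg·m²·rad/s.
Combined I = 1.011 + 1.016 = 2.027 kg·m².
ω_f = L / I = -14.77 / 2.027 = -7.284 rad/s.

|ω_f| ≈ 7.28 rad/s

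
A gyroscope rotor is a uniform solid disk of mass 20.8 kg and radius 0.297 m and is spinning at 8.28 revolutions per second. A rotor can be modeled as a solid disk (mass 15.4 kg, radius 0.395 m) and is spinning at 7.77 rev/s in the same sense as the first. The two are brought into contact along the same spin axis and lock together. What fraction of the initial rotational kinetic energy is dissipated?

No external torque acts about the common axis, so total angular momentum is conserved.
Moments of inertia: I_A = ½(20.8)(0.297)² = 0.9174 kg·m²; I_B = ½(15.4)(0.395)² = 1.201 kg·m².
Taking A's sense as positive: L = (0.9174)(8.28) + (1.201)(7.77) = 16.93 kg·m²·rev/s.
Combined I = 0.9174 + 1.201 = 2.119 kg·m².
ω_f = L / I = 16.93 / 2.119 = 7.991 rev/s.
KE_i = ½ΣIω² = 2673 J; KE_f = ½(2.119)(50.21)² = 2671 J.
Fraction dissipated = (KE_i − KE_f)/KE_i = 0.0009991.

fraction ≈ 0.000999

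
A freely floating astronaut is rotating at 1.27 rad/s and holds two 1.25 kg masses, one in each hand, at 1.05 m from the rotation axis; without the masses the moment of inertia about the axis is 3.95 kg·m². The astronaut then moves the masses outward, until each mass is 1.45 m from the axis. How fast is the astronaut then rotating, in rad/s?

ω₂ ≈ 0.925 rad/s

No external torque acts about the spin axis, so angular momentum is conserved.
I₁ = 3.95 + 2(1.25)(1.05)² = 6.706 kg·m²; I₂ = 3.95 + 2(1.25)(1.45)² = 9.206 kg·m².
ω₂ = I₁ω₁ / I₂ = (6.706)(1.27 rad/s) / (9.206) = 0.9251 rad/s.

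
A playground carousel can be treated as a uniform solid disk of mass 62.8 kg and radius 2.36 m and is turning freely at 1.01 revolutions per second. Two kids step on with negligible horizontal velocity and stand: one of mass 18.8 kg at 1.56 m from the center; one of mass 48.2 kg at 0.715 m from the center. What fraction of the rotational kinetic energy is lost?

fraction ≈ 0.287

No external torque acts about the center; L_before = L_after.
I_p = ½(62.8)(2.36)² = 174.9 kg·m².
Added inertia Σmr² = (18.8)(1.56)² + (48.2)(0.715)² = 70.39 kg·m²; I_f = 174.9 + 70.39 = 245.3 kg·m².
ω_f = I_p ω_i / I_f = (174.9)(1.01) / 245.3 = 0.7201 rev/s.
KE_i = ½(174.9)(6.346 rad/s)² = 3521 J; KE_f = ½(245.3)(4.525)² = 2511 J.
Fraction lost = 0.2870.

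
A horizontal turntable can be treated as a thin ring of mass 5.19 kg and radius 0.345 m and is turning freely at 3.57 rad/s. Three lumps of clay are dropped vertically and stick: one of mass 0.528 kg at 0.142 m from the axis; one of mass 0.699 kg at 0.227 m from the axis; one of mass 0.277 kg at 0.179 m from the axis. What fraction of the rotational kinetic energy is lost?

No external torque acts about the axis; L_before = L_after.
I_p = (5.19)(0.345)² = 0.6177 kg·m².
Added inertia Σmr² = (0.528)(0.142)² + (0.699)(0.227)² + (0.277)(0.179)² = 0.05554 kg·m²; I_f = 0.6177 + 0.05554 = 0.6733 kg·m².
ω_f = I_p ω_i / I_f = (0.6177)(3.57) / 0.6733 = 3.276 rad/s.
KE_i = ½(0.6177)(3.570 rad/s)² = 3.937 J; KE_f = ½(0.6733)(3.276)² = 3.612 J.
Fraction lost = 0.08249.

fraction ≈ 0.0825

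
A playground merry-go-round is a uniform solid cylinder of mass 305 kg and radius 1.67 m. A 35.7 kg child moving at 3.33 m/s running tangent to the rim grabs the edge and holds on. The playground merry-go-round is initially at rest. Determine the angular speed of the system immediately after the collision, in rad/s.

The axle reaction passes through the axle and exerts no torque about it; angular momentum about the axle is conserved through the impact.
I_p = ½(305)(1.67)² = 425.3 kg·m². Taking the sense of the child's angular momentum as positive, L_{child} = m v R = (35.7)(3.33)(1.67) = 198.5 kg·m²/s.
L_i = 0 + 198.5 = 198.5 kg·m²/s.
After sticking, I_f = I_p + m R² = 425.3 + (35.7)(1.67)² = 524.9 kg·m².
ω_f = L_i / I_f = 198.5 / 524.9 = 0.3782 rad/s.

|ω_f| ≈ 0.378 rad/s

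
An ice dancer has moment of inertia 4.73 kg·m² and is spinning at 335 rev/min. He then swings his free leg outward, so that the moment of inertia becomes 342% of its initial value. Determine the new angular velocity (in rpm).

ω₂ ≈ 98.0 rpm

Angular momentum about the spin axis is conserved since the torque about it is zero.
I₂ = 3.42 × 4.73 = 16.18 kg·m².
ω₂ = I₁ω₁ / I₂ = (4.730)(335 rpm) / (16.18) = 97.95 rpm.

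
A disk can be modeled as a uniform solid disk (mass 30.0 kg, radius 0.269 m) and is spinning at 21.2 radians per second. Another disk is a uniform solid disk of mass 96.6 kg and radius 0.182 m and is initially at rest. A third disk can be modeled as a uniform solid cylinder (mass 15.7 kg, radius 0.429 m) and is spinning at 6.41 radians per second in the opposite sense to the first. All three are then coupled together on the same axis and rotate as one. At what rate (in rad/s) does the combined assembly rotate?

The coupling torques are internal; angular momentum about the shared axis is conserved.
Moments of inertia: I_A = ½(30.0)(0.269)² = 1.085 kg·m²; I_B = ½(96.6)(0.182)² = 1.600 kg·m²; I_C = ½(15.7)(0.429)² = 1.445 kg·m².
Taking A's sense as positive: L = (1.085)(21.2) − (1.445)(6.41) = 13.75 kg·m²·rad/s.
Combined I = 1.085 + 1.600 + 1.445 = 4.130 kg·m².
ω_f = L / I = 13.75 / 4.130 = 3.329 rad/s.

|ω_f| ≈ 3.33 rad/s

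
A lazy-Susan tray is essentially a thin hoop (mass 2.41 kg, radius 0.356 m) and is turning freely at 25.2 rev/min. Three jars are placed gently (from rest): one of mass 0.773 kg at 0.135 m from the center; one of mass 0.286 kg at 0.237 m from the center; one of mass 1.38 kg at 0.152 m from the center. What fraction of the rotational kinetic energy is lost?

No external torque acts about the center; L_before = L_after.
I_p = (2.41)(0.356)² = 0.3054 kg·m².
Added inertia Σmr² = (0.773)(0.135)² + (0.286)(0.237)² + (1.38)(0.152)² = 0.06204 kg·m²; I_f = 0.3054 + 0.06204 = 0.3675 kg·m².
ω_f = I_p ω_i / I_f = (0.3054)(25.2) / 0.3675 = 20.95 rpm.
KE_i = ½(0.3054)(2.639 rad/s)² = 1.064 J; KE_f = ½(0.3675)(2.193)² = 0.8840 J.
Fraction lost = 0.1688.

fraction ≈ 0.169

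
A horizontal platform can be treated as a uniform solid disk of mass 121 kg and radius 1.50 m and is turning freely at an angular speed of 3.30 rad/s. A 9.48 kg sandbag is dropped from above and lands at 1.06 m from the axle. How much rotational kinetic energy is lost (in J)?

energy lost ≈ 53.8 J

The added mass arrives with no angular momentum about the axle, and any external torque about the axle is negligible, so the system's angular momentum is conserved.
I_p = ½(121)(1.50)² = 136.1 kg·m².
Added inertia Σmr² = (9.48)(1.06)² = 10.65 kg·m²; I_f = 136.1 + 10.65 = 146.8 kg·m².
ω_f = I_p ω_i / I_f = (136.1)(3.30) / 146.8 = 3.061 rad/s.
KE_i = ½(136.1)(3.300 rad/s)² = 741.2 J; KE_f = ½(146.8)(3.061)² = 687.4 J.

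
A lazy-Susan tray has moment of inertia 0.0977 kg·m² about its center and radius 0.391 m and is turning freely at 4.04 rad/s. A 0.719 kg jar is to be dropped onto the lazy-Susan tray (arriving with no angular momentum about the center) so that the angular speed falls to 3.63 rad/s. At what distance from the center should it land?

r ≈ 0.124 m

The added mass arrives with no angular momentum about the center, and any external torque about the center is negligible, so the system's angular momentum is conserved.
I_p ω_i = (I_p + m r²) ω_f ⇒ m r² = I_p(ω_i/ω_f − 1) = 0.09770(4.04/3.63 − 1) = 0.01103 kg·m².
r = √(0.01103/0.719) = 0.1239 m.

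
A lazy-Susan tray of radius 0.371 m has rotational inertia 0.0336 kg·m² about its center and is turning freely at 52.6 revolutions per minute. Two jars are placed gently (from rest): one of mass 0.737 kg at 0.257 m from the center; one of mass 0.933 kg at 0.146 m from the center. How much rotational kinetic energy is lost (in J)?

No external torque acts about the center; L_before = L_after.
Added inertia Σmr² = (0.737)(0.257)² + (0.933)(0.146)² = 0.06857 kg·m²; I_f = 0.03360 + 0.06857 = 0.1022 kg·m².
ω_f = I_p ω_i / I_f = (0.03360)(52.6) / 0.1022 = 17.30 rpm.
KE_i = ½(0.03360)(5.508 rad/s)² = 0.5097 J; KE_f = ½(0.1022)(1.812)² = 0.1676 J.

energy lost ≈ 0.342 J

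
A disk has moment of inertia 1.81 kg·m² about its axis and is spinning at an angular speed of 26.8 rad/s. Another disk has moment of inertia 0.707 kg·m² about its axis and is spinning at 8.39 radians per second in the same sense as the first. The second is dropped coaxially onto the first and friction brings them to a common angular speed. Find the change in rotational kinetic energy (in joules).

ΔKE ≈ -86.2 J

The coupling torques are internal; angular momentum about the shared axis is conserved.
Taking A's sense as positive: L = (1.810)(26.8) + (0.7070)(8.39) = 54.44 kg·m²·rad/s.
Combined I = 1.810 + 0.7070 = 2.517 kg·m².
ω_f = L / I = 54.44 / 2.517 = 21.63 rad/s.
KE_i = ½ΣIω² = 674.9 J; KE_f = ½(2.517)(21.63)² = 588.7 J.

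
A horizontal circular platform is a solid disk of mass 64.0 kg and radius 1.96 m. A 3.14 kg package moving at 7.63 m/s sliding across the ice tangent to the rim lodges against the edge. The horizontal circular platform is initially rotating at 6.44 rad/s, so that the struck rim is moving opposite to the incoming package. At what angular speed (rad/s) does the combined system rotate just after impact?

|ω_f| ≈ 5.52 rad/s

About the central axle the impulsive forces during the collision are internal, so angular momentum about that axis is conserved.
I_p = ½(64.0)(1.96)² = 122.9 kg·m². Taking the sense of the package's angular momentum as positive, L_{package} = m v R = (3.14)(7.63)(1.96) = 46.96 kg·m²/s.
L_i = −I_p ω_p + m v R = −(122.9)(6.44) + 46.96 = -744.7 kg·m²/s.
After sticking, I_f = I_p + m R² = 122.9 + (3.14)(1.96)² = 135.0 kg·m².
ω_f = L_i / I_f = -744.7 / 135.0 = -5.517 rad/s.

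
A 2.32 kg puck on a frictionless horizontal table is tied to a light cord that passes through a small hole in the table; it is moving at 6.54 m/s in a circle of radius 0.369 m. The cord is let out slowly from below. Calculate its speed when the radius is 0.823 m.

The only horizontal force on the mass is along the cord (radial), so it exerts no torque about the hole and angular momentum m v r is conserved.
v₂ = v₁ r₁ / r₂ = (6.54)(0.369) / (0.823) = 2.932 m/s.

v₂ ≈ 2.93 m/s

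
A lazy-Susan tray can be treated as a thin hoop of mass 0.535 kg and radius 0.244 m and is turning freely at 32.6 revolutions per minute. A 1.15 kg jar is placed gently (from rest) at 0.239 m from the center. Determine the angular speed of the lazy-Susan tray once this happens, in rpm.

ω_f ≈ 10.6 rpm

No external torque acts about the center; L_before = L_after.
I_p = (0.535)(0.244)² = 0.03185 kg·m².
Added inertia Σmr² = (1.15)(0.239)² = 0.06569 kg·m²; I_f = 0.03185 + 0.06569 = 0.09754 kg·m².
ω_f = I_p ω_i / I_f = (0.03185)(32.6) / 0.09754 = 10.65 rpm.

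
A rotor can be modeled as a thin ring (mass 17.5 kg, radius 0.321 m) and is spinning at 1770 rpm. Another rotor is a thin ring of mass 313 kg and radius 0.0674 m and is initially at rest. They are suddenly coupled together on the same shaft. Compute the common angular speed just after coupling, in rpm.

|ω_f| ≈ 990 rpm

No external torque acts about the common axis, so total angular momentum is conserved.
Moments of inertia: I_A = (17.5)(0.321)² = 1.803 kg·m²; I_B = (313)(0.0674)² = 1.422 kg·m².
Taking A's sense as positive: L = (1.803)(1770) = 3192 kg·m²·rpm.
Combined I = 1.803 + 1.422 = 3.225 kg·m².
ω_f = L / I = 3192 / 3.225 = 989.6 rpm.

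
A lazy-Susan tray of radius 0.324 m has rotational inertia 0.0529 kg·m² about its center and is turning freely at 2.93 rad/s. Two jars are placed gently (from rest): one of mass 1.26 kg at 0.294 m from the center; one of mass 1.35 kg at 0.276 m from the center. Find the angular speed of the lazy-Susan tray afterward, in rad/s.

ω_f ≈ 0.586 rad/s

No external torque acts about the center; L_before = L_after.
Added inertia Σmr² = (1.26)(0.294)² + (1.35)(0.276)² = 0.2117 kg·m²; I_f = 0.05290 + 0.2117 = 0.2646 kg·m².
ω_f = I_p ω_i / I_f = (0.05290)(2.93) / 0.2646 = 0.5857 rad/s.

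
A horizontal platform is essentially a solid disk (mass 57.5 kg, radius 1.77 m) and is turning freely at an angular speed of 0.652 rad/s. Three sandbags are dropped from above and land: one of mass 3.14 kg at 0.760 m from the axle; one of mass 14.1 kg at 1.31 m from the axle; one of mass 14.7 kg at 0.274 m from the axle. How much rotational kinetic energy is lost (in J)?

The added mass arrives with no angular momentum about the axle, and any external torque about the axle is negligible, so the system's angular momentum is conserved.
I_p = ½(57.5)(1.77)² = 90.07 kg·m².
Added inertia Σmr² = (3.14)(0.760)² + (14.1)(1.31)² + (14.7)(0.274)² = 27.11 kg·m²; I_f = 90.07 + 27.11 = 117.2 kg·m².
ω_f = I_p ω_i / I_f = (90.07)(0.652) / 117.2 = 0.5011 rad/s.
KE_i = ½(90.07)(0.6520 rad/s)² = 19.14 J; KE_f = ½(117.2)(0.5011)² = 14.72 J.

energy lost ≈ 4.43 J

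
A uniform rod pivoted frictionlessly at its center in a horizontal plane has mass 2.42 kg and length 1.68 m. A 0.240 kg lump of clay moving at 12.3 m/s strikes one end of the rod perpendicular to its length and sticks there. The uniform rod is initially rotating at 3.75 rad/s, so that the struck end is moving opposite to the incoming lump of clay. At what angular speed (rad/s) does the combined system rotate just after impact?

|ω_f| ≈ 0.467 rad/s

About the pivot the impulsive forces during the collision are internal, so angular momentum about that axis is conserved.
I_p = (1/12)(2.42)(1.68)² = 0.5692 kg·m². Taking the sense of the lump of clay's angular momentum as positive, L_{lump} = m v R = (0.240)(12.3)(1.68/2) = 2.480 kg·m²/s.
L_i = −I_p ω_p + m v R = −(0.5692)(3.75) + 2.480 = 0.3452 kg·m²/s.
After sticking, I_f = I_p + m R² = 0.5692 + (0.240)(1.68/2)² = 0.7385 kg·m².
ω_f = L_i / I_f = 0.3452 / 0.7385 = 0.4675 rad/s.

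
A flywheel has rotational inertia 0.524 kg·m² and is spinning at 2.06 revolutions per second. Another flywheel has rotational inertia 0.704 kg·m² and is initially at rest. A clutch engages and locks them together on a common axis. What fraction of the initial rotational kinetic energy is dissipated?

fraction ≈ 0.573

The coupling torques are internal; angular momentum about the shared axis is conserved.
Taking A's sense as positive: L = (0.5240)(2.06) = 1.079 kg·m²·rev/s.
Combined I = 0.5240 + 0.7040 = 1.228 kg·m².
ω_f = L / I = 1.079 / 1.228 = 0.8790 rev/s.
KE_i = ½ΣIω² = 43.89 J; KE_f = ½(1.228)(5.523)² = 18.73 J.
Fraction dissipated = (KE_i − KE_f)/KE_i = 0.5733.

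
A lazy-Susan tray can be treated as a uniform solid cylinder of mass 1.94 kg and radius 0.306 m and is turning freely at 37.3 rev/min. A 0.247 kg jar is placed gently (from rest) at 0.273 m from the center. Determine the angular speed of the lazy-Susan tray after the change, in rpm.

ω_f ≈ 31.0 rpm

The added mass arrives with no angular momentum about the center, and any external torque about the center is negligible, so the system's angular momentum is conserved.
I_p = ½(1.94)(0.306)² = 0.09083 kg·m².
Added inertia Σmr² = (0.247)(0.273)² = 0.01841 kg·m²; I_f = 0.09083 + 0.01841 = 0.1092 kg·m².
ω_f = I_p ω_i / I_f = (0.09083)(37.3) / 0.1092 = 31.01 rpm.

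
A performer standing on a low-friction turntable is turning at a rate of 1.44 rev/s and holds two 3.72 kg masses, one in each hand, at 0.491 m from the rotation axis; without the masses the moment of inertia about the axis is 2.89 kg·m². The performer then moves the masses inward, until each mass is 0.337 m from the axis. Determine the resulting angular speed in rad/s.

With no external torque about the axis, L is conserved: I₁ω₁ = I₂ω₂.
I₁ = 2.89 + 2(3.72)(0.491)² = 4.684 kg·m²; I₂ = 2.89 + 2(3.72)(0.337)² = 3.735 kg·m².
ω₂ = I₁ω₁ / I₂ = (4.684)(1.44 rev/s) / (3.735) = 1.806 rev/s = 11.35 rad/s.

ω₂ ≈ 11.3 rad/s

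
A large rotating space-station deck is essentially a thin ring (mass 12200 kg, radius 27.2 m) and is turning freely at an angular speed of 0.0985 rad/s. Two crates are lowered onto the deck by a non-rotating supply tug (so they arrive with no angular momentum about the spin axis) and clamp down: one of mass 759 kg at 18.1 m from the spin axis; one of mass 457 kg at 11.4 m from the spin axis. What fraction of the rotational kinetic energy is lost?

No external torque acts about the spin axis; L_before = L_after.
I_p = (12200)(27.2)² = 9.026e+06 kg·m².
Added inertia Σmr² = (759)(18.1)² + (457)(11.4)² = 3.080e+05 kg·m²; I_f = 9.026e+06 + 3.080e+05 = 9.334e+06 kg·m².
ω_f = I_p ω_i / I_f = (9.026e+06)(0.0985) / 9.334e+06 = 0.09525 rad/s.
KE_i = ½(9.026e+06)(0.09850 rad/s)² = 43790 J; KE_f = ½(9.334e+06)(0.09525)² = 42340 J.
Fraction lost = 0.03300.

fraction ≈ 0.0330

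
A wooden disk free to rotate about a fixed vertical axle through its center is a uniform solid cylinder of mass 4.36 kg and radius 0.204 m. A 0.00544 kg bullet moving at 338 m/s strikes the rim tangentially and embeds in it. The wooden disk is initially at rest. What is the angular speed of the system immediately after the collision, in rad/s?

About the axle the impulsive forces during the collision are internal, so angular momentum about that axis is conserved.
I_p = ½(4.36)(0.204)² = 0.09072 kg·m². Taking the sense of the bullet's angular momentum as positive, L_{bullet} = m v R = (0.00544)(338)(0.204) = 0.3751 kg·m²/s.
L_i = 0 + 0.3751 = 0.3751 kg·m²/s.
After sticking, I_f = I_p + m R² = 0.09072 + (0.00544)(0.204)² = 0.09095 kg·m².
ω_f = L_i / I_f = 0.3751 / 0.09095 = 4.124 rad/s.

|ω_f| ≈ 4.12 rad/s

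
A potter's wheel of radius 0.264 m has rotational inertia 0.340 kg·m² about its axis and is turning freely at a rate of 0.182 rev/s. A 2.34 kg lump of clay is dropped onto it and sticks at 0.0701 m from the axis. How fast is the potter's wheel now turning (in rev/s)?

The added mass arrives with no angular momentum about the axis, and any external torque about the axis is negligible, so the system's angular momentum is conserved.
Added inertia Σmr² = (2.34)(0.0701)² = 0.01150 kg·m²; I_f = 0.3400 + 0.01150 = 0.3515 kg·m².
ω_f = I_p ω_i / I_f = (0.3400)(0.182) / 0.3515 = 0.1760 rev/s.

ω_f ≈ 0.176 rev/s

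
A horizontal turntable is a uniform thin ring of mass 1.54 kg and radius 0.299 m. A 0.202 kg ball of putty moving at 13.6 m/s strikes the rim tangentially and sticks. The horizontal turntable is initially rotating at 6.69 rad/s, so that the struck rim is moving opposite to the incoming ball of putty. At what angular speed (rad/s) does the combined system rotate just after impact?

|ω_f| ≈ 0.640 rad/s

The axle reaction passes through the axle and exerts no torque about it; angular momentum about the axle is conserved through the impact.
I_p = (1.54)(0.299)² = 0.1377 kg·m². Taking the sense of the ball of putty's angular momentum as positive, L_{ball} = m v R = (0.202)(13.6)(0.299) = 0.8214 kg·m²/s.
L_i = −I_p ω_p + m v R = −(0.1377)(6.69) + 0.8214 = -0.09965 kg·m²/s.
After sticking, I_f = I_p + m R² = 0.1377 + (0.202)(0.299)² = 0.1557 kg·m².
ω_f = L_i / I_f = -0.09965 / 0.1557 = -0.6399 rad/s.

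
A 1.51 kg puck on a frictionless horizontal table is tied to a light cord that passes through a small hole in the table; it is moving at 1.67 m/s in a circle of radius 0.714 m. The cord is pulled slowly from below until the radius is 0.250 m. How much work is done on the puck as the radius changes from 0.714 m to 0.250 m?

W ≈ 15.1 J

Central (radial) force ⇒ zero torque about the center ⇒ m v r is constant.
v₂ = v₁ r₁ / r₂ = (1.67)(0.714) / (0.250) = 4.770 m/s.
W = ΔKE = ½m(v₂² − v₁²) = 15.07 J.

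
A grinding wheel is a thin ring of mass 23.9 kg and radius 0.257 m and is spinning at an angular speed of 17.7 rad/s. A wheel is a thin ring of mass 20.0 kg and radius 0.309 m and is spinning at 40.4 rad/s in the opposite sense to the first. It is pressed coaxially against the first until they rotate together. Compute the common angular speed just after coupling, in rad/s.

|ω_f| ≈ 14.1 rad/s

The coupling torques are internal; angular momentum about the shared axis is conserved.
Moments of inertia: I_A = (23.9)(0.257)² = 1.579 kg·m²; I_B = (20.0)(0.309)² = 1.910 kg·m².
Taking A's sense as positive: L = (1.579)(17.7) − (1.910)(40.4) = -49.21 kg·m²·rad/s.
Combined I = 1.579 + 1.910 = 3.488 kg·m².
ω_f = L / I = -49.21 / 3.488 = -14.11 rad/s.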